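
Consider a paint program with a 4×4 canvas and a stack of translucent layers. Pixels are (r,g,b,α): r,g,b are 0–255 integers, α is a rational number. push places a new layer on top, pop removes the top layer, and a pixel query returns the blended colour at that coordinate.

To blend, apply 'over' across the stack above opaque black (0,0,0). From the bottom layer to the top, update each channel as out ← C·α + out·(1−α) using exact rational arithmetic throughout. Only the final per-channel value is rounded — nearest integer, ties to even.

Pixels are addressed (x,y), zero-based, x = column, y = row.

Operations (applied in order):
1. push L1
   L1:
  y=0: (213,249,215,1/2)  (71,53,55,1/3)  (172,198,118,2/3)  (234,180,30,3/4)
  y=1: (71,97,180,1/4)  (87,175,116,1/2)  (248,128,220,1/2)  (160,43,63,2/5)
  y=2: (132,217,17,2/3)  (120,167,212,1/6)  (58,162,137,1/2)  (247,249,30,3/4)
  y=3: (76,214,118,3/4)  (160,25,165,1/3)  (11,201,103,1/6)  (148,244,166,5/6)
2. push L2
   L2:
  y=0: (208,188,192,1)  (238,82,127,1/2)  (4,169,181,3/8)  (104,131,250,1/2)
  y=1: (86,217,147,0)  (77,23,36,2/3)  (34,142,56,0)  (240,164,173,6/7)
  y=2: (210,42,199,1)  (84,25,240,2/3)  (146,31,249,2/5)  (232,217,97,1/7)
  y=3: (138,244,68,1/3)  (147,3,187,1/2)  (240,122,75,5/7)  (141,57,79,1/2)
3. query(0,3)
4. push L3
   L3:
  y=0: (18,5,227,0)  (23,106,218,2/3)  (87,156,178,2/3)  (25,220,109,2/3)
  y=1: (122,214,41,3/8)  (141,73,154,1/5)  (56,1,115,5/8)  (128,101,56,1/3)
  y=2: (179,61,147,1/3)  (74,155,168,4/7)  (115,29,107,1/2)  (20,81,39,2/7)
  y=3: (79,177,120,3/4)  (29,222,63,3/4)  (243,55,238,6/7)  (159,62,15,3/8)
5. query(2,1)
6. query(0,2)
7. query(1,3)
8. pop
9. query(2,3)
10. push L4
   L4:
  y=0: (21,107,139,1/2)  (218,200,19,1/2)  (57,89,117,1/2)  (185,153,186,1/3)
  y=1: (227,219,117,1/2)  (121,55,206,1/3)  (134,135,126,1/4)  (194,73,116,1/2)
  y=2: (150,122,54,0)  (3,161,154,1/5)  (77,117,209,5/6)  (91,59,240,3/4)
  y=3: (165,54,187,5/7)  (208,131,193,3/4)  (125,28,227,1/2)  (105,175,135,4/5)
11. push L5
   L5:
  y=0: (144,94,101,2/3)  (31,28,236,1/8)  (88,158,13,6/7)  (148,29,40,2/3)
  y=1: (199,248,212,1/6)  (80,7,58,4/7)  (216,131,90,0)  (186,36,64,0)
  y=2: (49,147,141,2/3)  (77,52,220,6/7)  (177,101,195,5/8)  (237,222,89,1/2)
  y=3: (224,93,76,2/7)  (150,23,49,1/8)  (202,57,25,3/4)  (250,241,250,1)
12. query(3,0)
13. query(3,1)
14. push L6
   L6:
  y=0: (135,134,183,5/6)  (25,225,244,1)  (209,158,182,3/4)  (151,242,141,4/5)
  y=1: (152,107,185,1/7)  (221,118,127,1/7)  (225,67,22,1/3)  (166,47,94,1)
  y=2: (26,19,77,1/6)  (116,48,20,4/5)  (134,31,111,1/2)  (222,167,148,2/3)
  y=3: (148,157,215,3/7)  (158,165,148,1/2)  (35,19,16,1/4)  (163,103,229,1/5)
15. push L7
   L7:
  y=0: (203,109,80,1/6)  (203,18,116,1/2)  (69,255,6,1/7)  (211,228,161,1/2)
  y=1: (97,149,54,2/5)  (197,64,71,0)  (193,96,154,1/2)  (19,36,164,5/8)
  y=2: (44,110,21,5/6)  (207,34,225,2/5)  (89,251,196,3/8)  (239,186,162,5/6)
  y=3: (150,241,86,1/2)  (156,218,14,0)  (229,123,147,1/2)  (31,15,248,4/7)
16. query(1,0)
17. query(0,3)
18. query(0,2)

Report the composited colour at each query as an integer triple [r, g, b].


(0,3) stack=L1,L2; from [0,0,0]:
+L1 (α=3/4) → [57, 321/2, 177/2]
+L2 (α=1/3) → [84, 565/3, 245/3]
→ [84, 188, 82]

at x=2,y=1 over L1,L2,L3:
+L1 (α=1/2) → [124, 64, 110]
+L2 (α=0) → [124, 64, 110]
+L3 (α=5/8) → [163/2, 197/8, 905/8]
→ [82, 25, 113]

at x=0,y=2 over L1,L2,L3:
after L1 α=2/3: [88, 434/3, 34/3]
after L2 α=1: [210, 42, 199]
after L3 α=1/3: [599/3, 145/3, 545/3]
= [200, 48, 182]

at x=1,y=3 over L1,L2,L3:
after L1 α=1/3: [160/3, 25/3, 55]
after L2 α=1/2: [601/6, 17/3, 121]
after L3 α=3/4: [1123/24, 2015/12, 155/2]
= [47, 168, 78]

at x=2,y=3 over L1,L2:
after L1 α=1/6: [11/6, 67/2, 103/6]
after L2 α=5/7: [3611/21, 677/7, 1228/21]
= [172, 97, 58]

query (3,0) [L1,L2,L4,L5] — begin 0,0,0
after L1 α=3/4: [351/2, 135, 45/2]
after L2 α=1/2: [559/4, 133, 545/4]
after L4 α=1/3: [929/6, 419/3, 917/6]
after L5 α=2/3: [2705/18, 593/9, 1397/18]
= [150, 66, 78]

(3,1) stack=L1,L2,L4,L5; from [0,0,0]:
L1 α=2/5: [64, 86/5, 126/5]
L2 α=6/7: [1504/7, 5006/35, 5316/35]
L4 α=1/2: [1431/7, 7561/70, 4688/35]
L5 α=0: [1431/7, 7561/70, 4688/35]
→ [204, 108, 134]

(1,0) stack=L1,L2,L4,L5,L6,L7; from [0,0,0]:
after L1 α=1/3: [71/3, 53/3, 55/3]
after L2 α=1/2: [785/6, 299/6, 218/3]
after L4 α=1/2: [2093/12, 1499/12, 275/6]
after L5 α=1/8: [15023/96, 10829/96, 3341/48]
after L6 α=1: [25, 225, 244]
after L7 α=1/2: [114, 243/2, 180]
rounded: [114, 122, 180]

at x=0,y=3 over L1,L2,L4,L5,L6,L7:
after L1 α=3/4: [57, 321/2, 177/2]
after L2 α=1/3: [84, 565/3, 245/3]
after L4 α=5/7: [993/7, 1940/21, 3295/21]
after L5 α=2/7: [8101/49, 13606/147, 19667/147]
after L6 α=3/7: [54160/343, 123661/1029, 173483/1029]
after L7 α=1/2: [52805/343, 185825/1029, 261977/2058]
= [154, 181, 127]

query (0,2) [L1,L2,L4,L5,L6,L7] — begin 0,0,0
L1 α=2/3: [88, 434/3, 34/3]
L2 α=1: [210, 42, 199]
L4 α=0: [210, 42, 199]
L5 α=2/3: [308/3, 112, 481/3]
L6 α=1/6: [809/9, 193/2, 1318/9]
L7 α=5/6: [2789/54, 431/4, 2263/54]
= [52, 108, 42]


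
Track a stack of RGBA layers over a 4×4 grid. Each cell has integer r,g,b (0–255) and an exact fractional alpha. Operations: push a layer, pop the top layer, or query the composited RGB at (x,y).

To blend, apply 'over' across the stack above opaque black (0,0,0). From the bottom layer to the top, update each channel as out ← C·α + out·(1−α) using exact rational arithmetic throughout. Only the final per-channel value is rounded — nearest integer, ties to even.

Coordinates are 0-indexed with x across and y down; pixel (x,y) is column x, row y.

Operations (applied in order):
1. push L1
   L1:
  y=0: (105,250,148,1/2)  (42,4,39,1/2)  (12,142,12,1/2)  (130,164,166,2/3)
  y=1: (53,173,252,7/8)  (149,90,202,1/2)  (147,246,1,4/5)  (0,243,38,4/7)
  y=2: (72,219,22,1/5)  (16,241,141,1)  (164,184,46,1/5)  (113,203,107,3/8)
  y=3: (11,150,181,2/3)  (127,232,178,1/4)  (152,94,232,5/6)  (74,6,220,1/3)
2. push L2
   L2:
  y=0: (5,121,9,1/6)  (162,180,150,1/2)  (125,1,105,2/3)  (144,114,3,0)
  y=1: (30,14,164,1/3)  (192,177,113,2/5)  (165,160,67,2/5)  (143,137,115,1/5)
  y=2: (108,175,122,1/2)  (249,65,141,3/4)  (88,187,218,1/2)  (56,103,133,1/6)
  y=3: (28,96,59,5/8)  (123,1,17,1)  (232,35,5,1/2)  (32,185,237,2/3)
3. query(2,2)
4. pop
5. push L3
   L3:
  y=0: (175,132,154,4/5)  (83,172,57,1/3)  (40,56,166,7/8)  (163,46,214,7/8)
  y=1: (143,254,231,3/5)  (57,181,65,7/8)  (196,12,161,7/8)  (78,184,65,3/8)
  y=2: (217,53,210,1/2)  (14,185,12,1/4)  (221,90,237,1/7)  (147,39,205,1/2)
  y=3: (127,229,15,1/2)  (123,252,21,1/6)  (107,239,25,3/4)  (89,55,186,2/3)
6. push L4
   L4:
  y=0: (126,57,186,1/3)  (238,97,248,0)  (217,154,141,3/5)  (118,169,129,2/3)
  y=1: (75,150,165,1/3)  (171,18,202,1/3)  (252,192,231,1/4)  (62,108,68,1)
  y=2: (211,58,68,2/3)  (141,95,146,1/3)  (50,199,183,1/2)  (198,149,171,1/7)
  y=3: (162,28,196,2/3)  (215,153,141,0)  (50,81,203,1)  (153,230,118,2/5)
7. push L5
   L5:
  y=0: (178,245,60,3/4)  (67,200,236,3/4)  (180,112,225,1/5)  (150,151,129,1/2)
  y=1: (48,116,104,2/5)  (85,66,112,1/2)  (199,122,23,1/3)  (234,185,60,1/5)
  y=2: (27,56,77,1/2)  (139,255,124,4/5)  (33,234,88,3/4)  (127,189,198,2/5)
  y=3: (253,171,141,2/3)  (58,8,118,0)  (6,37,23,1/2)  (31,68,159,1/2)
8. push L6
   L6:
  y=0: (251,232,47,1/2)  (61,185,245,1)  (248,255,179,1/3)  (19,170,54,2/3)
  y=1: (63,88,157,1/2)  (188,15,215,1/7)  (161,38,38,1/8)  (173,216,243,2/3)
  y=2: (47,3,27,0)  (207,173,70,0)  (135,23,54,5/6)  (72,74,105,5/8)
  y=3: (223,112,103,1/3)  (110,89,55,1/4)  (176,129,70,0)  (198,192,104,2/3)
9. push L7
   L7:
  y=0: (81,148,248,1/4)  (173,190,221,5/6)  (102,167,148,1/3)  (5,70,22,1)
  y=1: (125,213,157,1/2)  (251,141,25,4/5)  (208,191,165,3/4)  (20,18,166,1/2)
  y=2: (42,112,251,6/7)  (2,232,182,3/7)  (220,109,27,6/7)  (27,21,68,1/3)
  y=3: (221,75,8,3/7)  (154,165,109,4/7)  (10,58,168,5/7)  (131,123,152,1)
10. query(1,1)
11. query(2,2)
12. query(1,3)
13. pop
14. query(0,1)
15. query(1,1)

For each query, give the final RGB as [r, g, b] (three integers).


query (2,2) [L1,L2] — begin 0,0,0
L1 α=1/5: [164/5, 184/5, 46/5]
L2 α=1/2: [302/5, 1119/10, 568/5]
rounded: [60, 112, 114]

query (1,1) [L1,L3,L4,L5,L6,L7] — begin 0,0,0
L1 α=1/2: [149/2, 45, 101]
L3 α=7/8: [947/16, 164, 139/2]
L4 α=1/3: [2315/24, 346/3, 341/3]
L5 α=1/2: [4355/48, 272/3, 677/6]
L6 α=1/7: [837/8, 559/7, 892/7]
L7 α=4/5: [8869/40, 4507/35, 1592/35]
rounded: [222, 129, 45]

at x=2,y=2 over L1,L3,L4,L5,L6,L7:
+L1 (α=1/5) → [164/5, 184/5, 46/5]
+L3 (α=1/7) → [2089/35, 222/5, 1461/35]
+L4 (α=1/2) → [3839/70, 1217/10, 3933/35]
+L5 (α=3/4) → [10769/280, 8237/40, 13173/140]
+L6 (α=5/6) → [199769/1680, 4279/80, 16991/280]
+L7 (α=6/7) → [2417369/11760, 56599/560, 62351/1960]
rounded: [206, 101, 32]

query (1,3) [L1,L3,L4,L5,L6,L7] — begin 0,0,0
L1 α=1/4: [127/4, 58, 89/2]
L3 α=1/6: [1127/24, 271/3, 487/12]
L4 α=0: [1127/24, 271/3, 487/12]
L5 α=0: [1127/24, 271/3, 487/12]
L6 α=1/4: [2007/32, 90, 707/16]
L7 α=4/7: [25733/224, 930/7, 9097/112]
rounded: [115, 133, 81]

(0,1) stack=L1,L3,L4,L5,L6; from [0,0,0]:
+L1 (α=7/8) → [371/8, 1211/8, 441/2]
+L3 (α=3/5) → [2087/20, 4259/20, 1134/5]
+L4 (α=1/3) → [2837/30, 5759/30, 1031/5]
+L5 (α=2/5) → [3797/50, 8079/50, 4133/25]
+L6 (α=1/2) → [6947/100, 12479/100, 4029/25]
→ [69, 125, 161]

query (1,1) [L1,L3,L4,L5,L6] — begin 0,0,0
+L1 (α=1/2) → [149/2, 45, 101]
+L3 (α=7/8) → [947/16, 164, 139/2]
+L4 (α=1/3) → [2315/24, 346/3, 341/3]
+L5 (α=1/2) → [4355/48, 272/3, 677/6]
+L6 (α=1/7) → [837/8, 559/7, 892/7]
→ [105, 80, 127]


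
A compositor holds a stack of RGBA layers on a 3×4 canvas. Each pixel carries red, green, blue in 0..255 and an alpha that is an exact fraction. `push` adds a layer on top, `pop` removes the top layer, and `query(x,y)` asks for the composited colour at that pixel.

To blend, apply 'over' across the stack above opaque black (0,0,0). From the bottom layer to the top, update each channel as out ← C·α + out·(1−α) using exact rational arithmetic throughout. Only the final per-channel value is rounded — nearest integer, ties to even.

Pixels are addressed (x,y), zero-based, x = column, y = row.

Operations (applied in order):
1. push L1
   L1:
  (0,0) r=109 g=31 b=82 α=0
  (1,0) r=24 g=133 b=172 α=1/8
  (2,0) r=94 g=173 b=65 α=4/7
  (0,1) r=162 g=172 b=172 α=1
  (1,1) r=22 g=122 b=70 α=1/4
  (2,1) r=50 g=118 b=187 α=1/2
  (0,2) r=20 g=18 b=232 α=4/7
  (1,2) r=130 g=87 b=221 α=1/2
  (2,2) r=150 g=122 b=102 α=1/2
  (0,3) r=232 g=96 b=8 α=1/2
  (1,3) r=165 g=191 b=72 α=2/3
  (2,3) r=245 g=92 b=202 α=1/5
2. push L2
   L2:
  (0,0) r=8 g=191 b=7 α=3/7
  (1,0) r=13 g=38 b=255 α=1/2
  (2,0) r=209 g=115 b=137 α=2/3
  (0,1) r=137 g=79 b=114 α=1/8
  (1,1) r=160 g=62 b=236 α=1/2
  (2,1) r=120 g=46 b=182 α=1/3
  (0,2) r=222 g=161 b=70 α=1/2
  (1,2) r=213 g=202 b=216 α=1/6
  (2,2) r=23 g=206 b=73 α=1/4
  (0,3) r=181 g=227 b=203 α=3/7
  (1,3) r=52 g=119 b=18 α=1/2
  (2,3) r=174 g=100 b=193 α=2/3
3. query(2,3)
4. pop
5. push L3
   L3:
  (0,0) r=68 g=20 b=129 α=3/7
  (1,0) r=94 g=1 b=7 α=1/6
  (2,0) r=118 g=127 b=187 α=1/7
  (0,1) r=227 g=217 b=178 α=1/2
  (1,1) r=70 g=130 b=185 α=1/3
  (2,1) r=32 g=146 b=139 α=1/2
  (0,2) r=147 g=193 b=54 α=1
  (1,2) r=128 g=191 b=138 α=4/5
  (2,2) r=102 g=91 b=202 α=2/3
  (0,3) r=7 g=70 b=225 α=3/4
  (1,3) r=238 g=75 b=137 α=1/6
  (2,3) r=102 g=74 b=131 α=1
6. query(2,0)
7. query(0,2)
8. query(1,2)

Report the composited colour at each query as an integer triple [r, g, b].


at x=2,y=3 over L1,L2:
L1 α=1/5: [49, 92/5, 202/5]
L2 α=2/3: [397/3, 364/5, 2132/15]
= [132, 73, 142]

at x=2,y=0 over L1,L3:
+L1 (α=4/7) → [376/7, 692/7, 260/7]
+L3 (α=1/7) → [3082/49, 5041/49, 2869/49]
rounded: [63, 103, 59]

query (0,2) [L1,L3] — begin 0,0,0
after L1 α=4/7: [80/7, 72/7, 928/7]
after L3 α=1: [147, 193, 54]
= [147, 193, 54]

(1,2) stack=L1,L3; from [0,0,0]:
L1 α=1/2: [65, 87/2, 221/2]
L3 α=4/5: [577/5, 323/2, 265/2]
= [115, 162, 132]


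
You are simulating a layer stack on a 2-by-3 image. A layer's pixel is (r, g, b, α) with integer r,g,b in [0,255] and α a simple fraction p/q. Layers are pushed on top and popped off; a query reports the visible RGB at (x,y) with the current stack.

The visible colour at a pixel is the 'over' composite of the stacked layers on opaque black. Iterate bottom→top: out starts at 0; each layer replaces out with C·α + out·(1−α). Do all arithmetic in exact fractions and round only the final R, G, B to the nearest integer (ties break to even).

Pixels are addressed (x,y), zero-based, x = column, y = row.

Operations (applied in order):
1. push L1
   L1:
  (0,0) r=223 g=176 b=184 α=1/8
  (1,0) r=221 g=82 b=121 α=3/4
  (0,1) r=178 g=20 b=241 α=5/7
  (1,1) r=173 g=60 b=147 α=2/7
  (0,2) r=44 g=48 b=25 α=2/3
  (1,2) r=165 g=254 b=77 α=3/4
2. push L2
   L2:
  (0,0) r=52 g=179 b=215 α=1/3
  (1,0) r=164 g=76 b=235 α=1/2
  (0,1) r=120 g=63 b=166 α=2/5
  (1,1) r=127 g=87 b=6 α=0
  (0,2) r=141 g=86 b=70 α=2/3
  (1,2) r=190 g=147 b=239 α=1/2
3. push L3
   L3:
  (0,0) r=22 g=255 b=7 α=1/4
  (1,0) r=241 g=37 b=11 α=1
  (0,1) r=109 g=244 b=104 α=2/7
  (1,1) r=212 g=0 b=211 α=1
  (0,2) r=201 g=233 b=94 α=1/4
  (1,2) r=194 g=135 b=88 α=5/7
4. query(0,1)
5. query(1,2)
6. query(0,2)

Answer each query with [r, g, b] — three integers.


query (0,1) [L1,L2,L3] — begin 0,0,0
+L1 (α=5/7) → [890/7, 100/7, 1205/7]
+L2 (α=2/5) → [870/7, 1182/35, 5939/35]
+L3 (α=2/7) → [5876/49, 4598/49, 7395/49]
→ [120, 94, 151]

query (1,2) [L1,L2,L3] — begin 0,0,0
+L1 (α=3/4) → [495/4, 381/2, 231/4]
+L2 (α=1/2) → [1255/8, 675/4, 1187/8]
+L3 (α=5/7) → [5135/28, 2025/14, 421/4]
rounded: [183, 145, 105]

(0,2) stack=L1,L2,L3; from [0,0,0]:
L1 α=2/3: [88/3, 32, 50/3]
L2 α=2/3: [934/9, 68, 470/9]
L3 α=1/4: [1537/12, 437/4, 188/3]
→ [128, 109, 63]


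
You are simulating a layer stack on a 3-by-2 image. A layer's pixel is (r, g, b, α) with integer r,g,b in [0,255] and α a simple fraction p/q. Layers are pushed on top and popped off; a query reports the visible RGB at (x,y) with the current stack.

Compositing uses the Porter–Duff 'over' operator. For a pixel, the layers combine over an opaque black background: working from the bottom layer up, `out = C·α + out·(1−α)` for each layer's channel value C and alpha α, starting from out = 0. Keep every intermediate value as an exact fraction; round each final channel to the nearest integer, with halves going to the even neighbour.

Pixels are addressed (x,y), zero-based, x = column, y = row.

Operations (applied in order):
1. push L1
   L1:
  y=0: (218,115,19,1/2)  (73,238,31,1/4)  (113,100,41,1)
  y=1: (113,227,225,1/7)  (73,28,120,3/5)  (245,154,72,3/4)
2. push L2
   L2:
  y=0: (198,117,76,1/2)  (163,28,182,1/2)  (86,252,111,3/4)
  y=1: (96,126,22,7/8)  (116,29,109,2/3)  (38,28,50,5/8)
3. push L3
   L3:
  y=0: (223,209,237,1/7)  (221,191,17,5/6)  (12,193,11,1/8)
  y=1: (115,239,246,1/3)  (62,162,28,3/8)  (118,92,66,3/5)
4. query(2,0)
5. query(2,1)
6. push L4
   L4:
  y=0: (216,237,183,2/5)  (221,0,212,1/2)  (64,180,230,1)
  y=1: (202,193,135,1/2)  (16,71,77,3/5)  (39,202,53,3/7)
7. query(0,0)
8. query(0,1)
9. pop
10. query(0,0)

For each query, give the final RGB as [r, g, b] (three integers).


query (2,0) [L1,L2,L3] — begin 0,0,0
after L1 α=1: [113, 100, 41]
after L2 α=3/4: [371/4, 214, 187/2]
after L3 α=1/8: [2645/32, 1691/8, 1331/16]
→ [83, 211, 83]

at x=2,y=1 over L1,L2,L3:
+L1 (α=3/4) → [735/4, 231/2, 54]
+L2 (α=5/8) → [2965/32, 973/16, 103/2]
+L3 (α=3/5) → [8629/80, 3181/40, 301/5]
→ [108, 80, 60]

(0,0) stack=L1,L2,L3,L4; from [0,0,0]:
L1 α=1/2: [109, 115/2, 19/2]
L2 α=1/2: [307/2, 349/4, 171/4]
L3 α=1/7: [1144/7, 1465/14, 141/2]
L4 α=2/5: [6456/35, 11031/70, 231/2]
rounded: [184, 158, 116]

(0,1) stack=L1,L2,L3,L4; from [0,0,0]:
after L1 α=1/7: [113/7, 227/7, 225/7]
after L2 α=7/8: [4817/56, 6401/56, 1303/56]
after L3 α=1/3: [2679/28, 13093/84, 8191/84]
after L4 α=1/2: [8335/56, 29305/168, 19531/168]
→ [149, 174, 116]

(0,0) stack=L1,L2,L3; from [0,0,0]:
L1 α=1/2: [109, 115/2, 19/2]
L2 α=1/2: [307/2, 349/4, 171/4]
L3 α=1/7: [1144/7, 1465/14, 141/2]
rounded: [163, 105, 70]


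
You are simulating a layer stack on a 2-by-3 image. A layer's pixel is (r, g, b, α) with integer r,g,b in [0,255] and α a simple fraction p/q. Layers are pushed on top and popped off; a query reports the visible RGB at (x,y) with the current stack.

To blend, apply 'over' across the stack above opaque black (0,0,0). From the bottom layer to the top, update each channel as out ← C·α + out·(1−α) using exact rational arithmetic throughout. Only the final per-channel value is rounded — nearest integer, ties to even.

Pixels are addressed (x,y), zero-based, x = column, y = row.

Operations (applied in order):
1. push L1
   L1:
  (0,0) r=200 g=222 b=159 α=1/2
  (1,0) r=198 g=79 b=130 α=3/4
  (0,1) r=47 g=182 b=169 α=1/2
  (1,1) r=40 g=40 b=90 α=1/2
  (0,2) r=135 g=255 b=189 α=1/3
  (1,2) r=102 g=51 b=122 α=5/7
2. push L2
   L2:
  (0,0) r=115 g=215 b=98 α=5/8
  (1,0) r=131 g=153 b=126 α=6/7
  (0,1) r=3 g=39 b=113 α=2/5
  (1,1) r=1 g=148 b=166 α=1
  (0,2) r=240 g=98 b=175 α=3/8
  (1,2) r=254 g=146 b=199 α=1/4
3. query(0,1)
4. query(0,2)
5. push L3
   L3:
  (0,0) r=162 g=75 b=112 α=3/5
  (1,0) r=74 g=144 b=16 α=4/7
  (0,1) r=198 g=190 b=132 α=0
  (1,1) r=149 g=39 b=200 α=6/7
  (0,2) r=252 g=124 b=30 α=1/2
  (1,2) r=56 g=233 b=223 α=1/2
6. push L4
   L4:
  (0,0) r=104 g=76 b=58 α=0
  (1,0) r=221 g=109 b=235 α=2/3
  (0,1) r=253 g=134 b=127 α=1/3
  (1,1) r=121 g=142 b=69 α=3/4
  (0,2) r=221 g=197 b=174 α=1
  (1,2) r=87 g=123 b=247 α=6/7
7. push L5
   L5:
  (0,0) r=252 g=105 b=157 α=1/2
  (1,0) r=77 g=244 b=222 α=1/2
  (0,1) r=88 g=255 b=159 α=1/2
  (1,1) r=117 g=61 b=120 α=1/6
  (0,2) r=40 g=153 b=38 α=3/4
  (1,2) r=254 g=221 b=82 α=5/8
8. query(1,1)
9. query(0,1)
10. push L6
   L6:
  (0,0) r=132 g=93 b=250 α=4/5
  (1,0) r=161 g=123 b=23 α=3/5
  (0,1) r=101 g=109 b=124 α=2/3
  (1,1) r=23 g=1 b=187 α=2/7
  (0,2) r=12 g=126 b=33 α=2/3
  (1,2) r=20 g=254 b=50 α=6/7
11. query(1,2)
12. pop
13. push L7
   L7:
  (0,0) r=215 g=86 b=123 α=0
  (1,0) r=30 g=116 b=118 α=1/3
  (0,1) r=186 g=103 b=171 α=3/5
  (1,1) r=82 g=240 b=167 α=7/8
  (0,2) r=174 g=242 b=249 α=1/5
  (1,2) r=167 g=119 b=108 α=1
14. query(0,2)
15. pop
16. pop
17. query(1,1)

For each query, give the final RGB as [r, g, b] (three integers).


(0,1) stack=L1,L2; from [0,0,0]:
+L1 (α=1/2) → [47/2, 91, 169/2]
+L2 (α=2/5) → [153/10, 351/5, 959/10]
→ [15, 70, 96]

(0,2) stack=L1,L2; from [0,0,0]:
after L1 α=1/3: [45, 85, 63]
after L2 α=3/8: [945/8, 719/8, 105]
rounded: [118, 90, 105]

(1,1) stack=L1,L2,L3,L4,L5; from [0,0,0]:
L1 α=1/2: [20, 20, 45]
L2 α=1: [1, 148, 166]
L3 α=6/7: [895/7, 382/7, 1366/7]
L4 α=3/4: [859/7, 841/7, 2815/28]
L5 α=1/6: [2557/21, 772/7, 17435/168]
= [122, 110, 104]

at x=0,y=1 over L1,L2,L3,L4,L5:
after L1 α=1/2: [47/2, 91, 169/2]
after L2 α=2/5: [153/10, 351/5, 959/10]
after L3 α=0: [153/10, 351/5, 959/10]
after L4 α=1/3: [1418/15, 1372/15, 1594/15]
after L5 α=1/2: [1369/15, 5197/30, 3979/30]
→ [91, 173, 133]

at x=1,y=2 over L1,L2,L3,L4,L5,L6:
L1 α=5/7: [510/7, 255/7, 610/7]
L2 α=1/4: [827/7, 1787/28, 3223/28]
L3 α=1/2: [1219/14, 8311/56, 9467/56]
L4 α=6/7: [8527/98, 49639/392, 92459/392]
L5 α=5/8: [150041/784, 582077/3136, 438097/3136]
L6 α=6/7: [244121/5488, 5361341/21952, 1378897/21952]
= [44, 244, 63]

query (0,2) [L1,L2,L3,L4,L5,L7] — begin 0,0,0
L1 α=1/3: [45, 85, 63]
L2 α=3/8: [945/8, 719/8, 105]
L3 α=1/2: [2961/16, 1711/16, 135/2]
L4 α=1: [221, 197, 174]
L5 α=3/4: [341/4, 164, 72]
L7 α=1/5: [103, 898/5, 537/5]
= [103, 180, 107]

(1,1) stack=L1,L2,L3,L4; from [0,0,0]:
after L1 α=1/2: [20, 20, 45]
after L2 α=1: [1, 148, 166]
after L3 α=6/7: [895/7, 382/7, 1366/7]
after L4 α=3/4: [859/7, 841/7, 2815/28]
rounded: [123, 120, 101]


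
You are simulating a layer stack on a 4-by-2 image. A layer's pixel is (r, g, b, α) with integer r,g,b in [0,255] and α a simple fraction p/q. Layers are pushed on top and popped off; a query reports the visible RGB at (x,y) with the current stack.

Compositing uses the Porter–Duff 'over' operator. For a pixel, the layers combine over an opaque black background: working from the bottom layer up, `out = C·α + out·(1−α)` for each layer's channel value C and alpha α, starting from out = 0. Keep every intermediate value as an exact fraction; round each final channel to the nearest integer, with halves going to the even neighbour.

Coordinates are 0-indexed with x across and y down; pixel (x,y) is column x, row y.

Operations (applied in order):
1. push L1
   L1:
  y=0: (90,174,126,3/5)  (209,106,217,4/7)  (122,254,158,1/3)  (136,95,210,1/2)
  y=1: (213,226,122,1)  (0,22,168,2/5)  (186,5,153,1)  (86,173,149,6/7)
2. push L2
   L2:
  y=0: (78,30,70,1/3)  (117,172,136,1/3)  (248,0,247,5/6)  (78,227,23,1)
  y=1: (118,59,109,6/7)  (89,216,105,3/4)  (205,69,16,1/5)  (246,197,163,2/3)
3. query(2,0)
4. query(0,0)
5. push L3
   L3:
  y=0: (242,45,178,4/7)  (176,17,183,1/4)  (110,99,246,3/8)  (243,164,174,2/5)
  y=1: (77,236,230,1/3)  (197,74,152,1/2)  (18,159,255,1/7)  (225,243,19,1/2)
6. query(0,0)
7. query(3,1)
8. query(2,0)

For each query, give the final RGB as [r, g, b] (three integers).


(2,0) stack=L1,L2; from [0,0,0]:
after L1 α=1/3: [122/3, 254/3, 158/3]
after L2 α=5/6: [1921/9, 127/9, 3863/18]
→ [213, 14, 215]

(0,0) stack=L1,L2; from [0,0,0]:
L1 α=3/5: [54, 522/5, 378/5]
L2 α=1/3: [62, 398/5, 1106/15]
→ [62, 80, 74]

query (0,0) [L1,L2,L3] — begin 0,0,0
after L1 α=3/5: [54, 522/5, 378/5]
after L2 α=1/3: [62, 398/5, 1106/15]
after L3 α=4/7: [1154/7, 2094/35, 4666/35]
rounded: [165, 60, 133]

query (3,1) [L1,L2,L3] — begin 0,0,0
after L1 α=6/7: [516/7, 1038/7, 894/7]
after L2 α=2/3: [1320/7, 3796/21, 3176/21]
after L3 α=1/2: [2895/14, 8899/42, 3575/42]
rounded: [207, 212, 85]

query (2,0) [L1,L2,L3] — begin 0,0,0
+L1 (α=1/3) → [122/3, 254/3, 158/3]
+L2 (α=5/6) → [1921/9, 127/9, 3863/18]
+L3 (α=3/8) → [12575/72, 827/18, 32599/144]
rounded: [175, 46, 226]


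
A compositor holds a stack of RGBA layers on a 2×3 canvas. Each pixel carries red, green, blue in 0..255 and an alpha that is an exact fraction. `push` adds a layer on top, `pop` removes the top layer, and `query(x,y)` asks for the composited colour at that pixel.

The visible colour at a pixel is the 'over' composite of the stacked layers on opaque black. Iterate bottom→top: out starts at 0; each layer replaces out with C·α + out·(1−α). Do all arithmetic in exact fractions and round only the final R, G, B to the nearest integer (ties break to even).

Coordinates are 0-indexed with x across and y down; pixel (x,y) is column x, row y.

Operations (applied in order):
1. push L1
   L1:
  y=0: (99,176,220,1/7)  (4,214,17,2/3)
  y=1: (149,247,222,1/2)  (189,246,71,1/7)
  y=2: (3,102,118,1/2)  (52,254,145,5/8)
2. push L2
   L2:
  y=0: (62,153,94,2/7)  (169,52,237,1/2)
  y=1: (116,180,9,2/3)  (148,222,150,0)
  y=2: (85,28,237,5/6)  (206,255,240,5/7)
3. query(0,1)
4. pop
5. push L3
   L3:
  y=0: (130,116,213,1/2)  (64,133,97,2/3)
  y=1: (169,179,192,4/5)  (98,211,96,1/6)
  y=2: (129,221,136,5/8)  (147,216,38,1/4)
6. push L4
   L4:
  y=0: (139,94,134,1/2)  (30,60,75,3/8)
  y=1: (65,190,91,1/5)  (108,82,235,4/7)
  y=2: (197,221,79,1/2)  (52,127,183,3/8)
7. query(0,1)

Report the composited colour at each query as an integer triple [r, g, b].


query (0,1) [L1,L2] — begin 0,0,0
after L1 α=1/2: [149/2, 247/2, 111]
after L2 α=2/3: [613/6, 967/6, 43]
= [102, 161, 43]

at x=0,y=1 over L1,L3,L4:
+L1 (α=1/2) → [149/2, 247/2, 111]
+L3 (α=4/5) → [1501/10, 1679/10, 879/5]
+L4 (α=1/5) → [3327/25, 4308/25, 3971/25]
= [133, 172, 159]


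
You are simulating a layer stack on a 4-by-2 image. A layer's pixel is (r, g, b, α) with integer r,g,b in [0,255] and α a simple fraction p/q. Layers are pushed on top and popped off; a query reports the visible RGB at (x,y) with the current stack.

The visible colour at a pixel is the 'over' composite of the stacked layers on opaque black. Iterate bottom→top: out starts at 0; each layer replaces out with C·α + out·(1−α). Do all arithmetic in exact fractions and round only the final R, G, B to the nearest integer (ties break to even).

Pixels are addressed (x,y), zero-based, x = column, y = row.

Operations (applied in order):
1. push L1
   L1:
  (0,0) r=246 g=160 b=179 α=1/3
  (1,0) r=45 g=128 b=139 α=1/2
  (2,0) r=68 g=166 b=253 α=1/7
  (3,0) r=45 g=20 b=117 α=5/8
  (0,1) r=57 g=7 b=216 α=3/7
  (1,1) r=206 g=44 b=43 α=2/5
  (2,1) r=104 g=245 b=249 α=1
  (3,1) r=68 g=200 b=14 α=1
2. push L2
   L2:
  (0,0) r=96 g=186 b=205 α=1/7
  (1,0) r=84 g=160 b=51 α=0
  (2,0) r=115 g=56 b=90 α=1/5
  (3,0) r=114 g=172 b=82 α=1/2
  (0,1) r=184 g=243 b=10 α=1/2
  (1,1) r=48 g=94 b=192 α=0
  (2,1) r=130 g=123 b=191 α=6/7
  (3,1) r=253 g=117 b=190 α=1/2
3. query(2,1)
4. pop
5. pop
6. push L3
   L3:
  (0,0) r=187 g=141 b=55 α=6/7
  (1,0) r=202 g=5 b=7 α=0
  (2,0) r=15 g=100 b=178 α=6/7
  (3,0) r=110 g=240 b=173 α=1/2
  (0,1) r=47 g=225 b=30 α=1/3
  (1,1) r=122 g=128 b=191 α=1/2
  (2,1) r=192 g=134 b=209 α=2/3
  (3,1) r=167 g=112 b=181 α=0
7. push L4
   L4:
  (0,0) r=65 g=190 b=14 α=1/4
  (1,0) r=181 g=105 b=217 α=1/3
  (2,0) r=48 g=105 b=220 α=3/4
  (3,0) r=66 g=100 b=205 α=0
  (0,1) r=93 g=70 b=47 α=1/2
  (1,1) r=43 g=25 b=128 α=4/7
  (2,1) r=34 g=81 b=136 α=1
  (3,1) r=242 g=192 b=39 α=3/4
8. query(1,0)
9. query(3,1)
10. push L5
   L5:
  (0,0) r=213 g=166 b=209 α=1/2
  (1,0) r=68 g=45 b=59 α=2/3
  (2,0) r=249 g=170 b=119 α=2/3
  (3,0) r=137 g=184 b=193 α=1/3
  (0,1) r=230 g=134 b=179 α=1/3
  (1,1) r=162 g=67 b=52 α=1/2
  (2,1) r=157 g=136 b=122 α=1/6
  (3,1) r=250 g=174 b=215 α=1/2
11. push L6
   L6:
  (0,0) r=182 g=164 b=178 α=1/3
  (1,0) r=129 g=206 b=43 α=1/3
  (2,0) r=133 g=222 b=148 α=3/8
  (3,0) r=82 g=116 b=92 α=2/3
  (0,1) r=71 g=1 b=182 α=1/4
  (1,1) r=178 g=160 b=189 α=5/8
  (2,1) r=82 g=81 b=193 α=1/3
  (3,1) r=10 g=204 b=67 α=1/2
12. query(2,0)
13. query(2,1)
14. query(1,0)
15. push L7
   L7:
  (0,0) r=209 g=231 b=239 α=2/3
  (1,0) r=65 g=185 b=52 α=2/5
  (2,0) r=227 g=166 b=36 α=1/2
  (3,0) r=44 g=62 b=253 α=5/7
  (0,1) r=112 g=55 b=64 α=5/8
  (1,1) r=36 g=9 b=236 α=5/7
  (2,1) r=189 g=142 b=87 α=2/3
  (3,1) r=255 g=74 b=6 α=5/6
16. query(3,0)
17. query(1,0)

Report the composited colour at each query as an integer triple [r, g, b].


at x=2,y=1 over L1,L2:
+L1 (α=1) → [104, 245, 249]
+L2 (α=6/7) → [884/7, 983/7, 1395/7]
= [126, 140, 199]

(1,0) stack=L3,L4; from [0,0,0]:
+L3 (α=0) → [0, 0, 0]
+L4 (α=1/3) → [181/3, 35, 217/3]
rounded: [60, 35, 72]

at x=3,y=1 over L3,L4:
+L3 (α=0) → [0, 0, 0]
+L4 (α=3/4) → [363/2, 144, 117/4]
rounded: [182, 144, 29]

query (2,0) [L3,L4,L5,L6] — begin 0,0,0
L3 α=6/7: [90/7, 600/7, 1068/7]
L4 α=3/4: [549/14, 2805/28, 1422/7]
L5 α=2/3: [2507/14, 12325/84, 3088/21]
L6 α=3/8: [18121/112, 117569/672, 6191/42]
rounded: [162, 175, 147]

at x=2,y=1 over L3,L4,L5,L6:
after L3 α=2/3: [128, 268/3, 418/3]
after L4 α=1: [34, 81, 136]
after L5 α=1/6: [109/2, 541/6, 401/3]
after L6 α=1/3: [191/3, 784/9, 1381/9]
= [64, 87, 153]

at x=1,y=0 over L3,L4,L5,L6:
+L3 (α=0) → [0, 0, 0]
+L4 (α=1/3) → [181/3, 35, 217/3]
+L5 (α=2/3) → [589/9, 125/3, 571/9]
+L6 (α=1/3) → [2339/27, 868/9, 1529/27]
= [87, 96, 57]

query (3,0) [L3,L4,L5,L6,L7] — begin 0,0,0
after L3 α=1/2: [55, 120, 173/2]
after L4 α=0: [55, 120, 173/2]
after L5 α=1/3: [247/3, 424/3, 122]
after L6 α=2/3: [739/9, 1120/9, 102]
after L7 α=5/7: [494/9, 5030/63, 1469/7]
= [55, 80, 210]

at x=1,y=0 over L3,L4,L5,L6,L7:
after L3 α=0: [0, 0, 0]
after L4 α=1/3: [181/3, 35, 217/3]
after L5 α=2/3: [589/9, 125/3, 571/9]
after L6 α=1/3: [2339/27, 868/9, 1529/27]
after L7 α=2/5: [3509/45, 1978/15, 493/9]
rounded: [78, 132, 55]


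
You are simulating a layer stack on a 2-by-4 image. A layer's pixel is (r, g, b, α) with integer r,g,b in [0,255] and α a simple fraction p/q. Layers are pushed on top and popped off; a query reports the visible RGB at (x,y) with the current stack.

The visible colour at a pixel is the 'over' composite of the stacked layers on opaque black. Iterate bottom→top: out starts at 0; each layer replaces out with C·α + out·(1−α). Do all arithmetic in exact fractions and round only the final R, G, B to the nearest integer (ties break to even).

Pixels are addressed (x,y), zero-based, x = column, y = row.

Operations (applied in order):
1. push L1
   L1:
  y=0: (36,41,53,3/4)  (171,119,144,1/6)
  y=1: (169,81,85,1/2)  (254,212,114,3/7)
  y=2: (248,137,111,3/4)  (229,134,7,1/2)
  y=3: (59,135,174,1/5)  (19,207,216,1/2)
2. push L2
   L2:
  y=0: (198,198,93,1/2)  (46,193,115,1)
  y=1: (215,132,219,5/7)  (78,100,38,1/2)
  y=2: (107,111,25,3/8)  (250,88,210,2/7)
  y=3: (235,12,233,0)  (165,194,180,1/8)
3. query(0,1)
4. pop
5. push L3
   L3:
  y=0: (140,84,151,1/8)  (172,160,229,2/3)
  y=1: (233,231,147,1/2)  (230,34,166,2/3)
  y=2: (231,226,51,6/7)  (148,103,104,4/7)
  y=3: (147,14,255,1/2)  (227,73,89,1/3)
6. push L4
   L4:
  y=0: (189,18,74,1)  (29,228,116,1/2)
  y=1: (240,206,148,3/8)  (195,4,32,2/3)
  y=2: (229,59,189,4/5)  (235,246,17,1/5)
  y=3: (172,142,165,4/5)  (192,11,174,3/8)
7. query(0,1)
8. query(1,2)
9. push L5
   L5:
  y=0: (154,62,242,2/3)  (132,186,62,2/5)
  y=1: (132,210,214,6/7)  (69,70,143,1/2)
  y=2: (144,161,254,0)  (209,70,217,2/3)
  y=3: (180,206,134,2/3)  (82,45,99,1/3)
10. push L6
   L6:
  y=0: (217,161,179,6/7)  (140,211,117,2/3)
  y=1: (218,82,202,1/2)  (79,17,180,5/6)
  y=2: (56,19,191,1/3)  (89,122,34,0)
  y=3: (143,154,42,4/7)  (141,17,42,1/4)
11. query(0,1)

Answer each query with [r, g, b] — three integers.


at x=0,y=1 over L1,L2:
L1 α=1/2: [169/2, 81/2, 85/2]
L2 α=5/7: [1244/7, 741/7, 1180/7]
rounded: [178, 106, 169]

at x=0,y=1 over L1,L3,L4:
after L1 α=1/2: [169/2, 81/2, 85/2]
after L3 α=1/2: [635/4, 543/4, 379/4]
after L4 α=3/8: [6055/32, 5187/32, 3671/32]
= [189, 162, 115]

query (1,2) [L1,L3,L4] — begin 0,0,0
L1 α=1/2: [229/2, 67, 7/2]
L3 α=4/7: [1871/14, 613/7, 853/14]
L4 α=1/5: [5387/35, 4174/35, 365/7]
rounded: [154, 119, 52]

query (0,1) [L1,L3,L4,L5,L6] — begin 0,0,0
after L1 α=1/2: [169/2, 81/2, 85/2]
after L3 α=1/2: [635/4, 543/4, 379/4]
after L4 α=3/8: [6055/32, 5187/32, 3671/32]
after L5 α=6/7: [31399/224, 6501/32, 44759/224]
after L6 α=1/2: [80231/448, 9125/64, 90007/448]
rounded: [179, 143, 201]


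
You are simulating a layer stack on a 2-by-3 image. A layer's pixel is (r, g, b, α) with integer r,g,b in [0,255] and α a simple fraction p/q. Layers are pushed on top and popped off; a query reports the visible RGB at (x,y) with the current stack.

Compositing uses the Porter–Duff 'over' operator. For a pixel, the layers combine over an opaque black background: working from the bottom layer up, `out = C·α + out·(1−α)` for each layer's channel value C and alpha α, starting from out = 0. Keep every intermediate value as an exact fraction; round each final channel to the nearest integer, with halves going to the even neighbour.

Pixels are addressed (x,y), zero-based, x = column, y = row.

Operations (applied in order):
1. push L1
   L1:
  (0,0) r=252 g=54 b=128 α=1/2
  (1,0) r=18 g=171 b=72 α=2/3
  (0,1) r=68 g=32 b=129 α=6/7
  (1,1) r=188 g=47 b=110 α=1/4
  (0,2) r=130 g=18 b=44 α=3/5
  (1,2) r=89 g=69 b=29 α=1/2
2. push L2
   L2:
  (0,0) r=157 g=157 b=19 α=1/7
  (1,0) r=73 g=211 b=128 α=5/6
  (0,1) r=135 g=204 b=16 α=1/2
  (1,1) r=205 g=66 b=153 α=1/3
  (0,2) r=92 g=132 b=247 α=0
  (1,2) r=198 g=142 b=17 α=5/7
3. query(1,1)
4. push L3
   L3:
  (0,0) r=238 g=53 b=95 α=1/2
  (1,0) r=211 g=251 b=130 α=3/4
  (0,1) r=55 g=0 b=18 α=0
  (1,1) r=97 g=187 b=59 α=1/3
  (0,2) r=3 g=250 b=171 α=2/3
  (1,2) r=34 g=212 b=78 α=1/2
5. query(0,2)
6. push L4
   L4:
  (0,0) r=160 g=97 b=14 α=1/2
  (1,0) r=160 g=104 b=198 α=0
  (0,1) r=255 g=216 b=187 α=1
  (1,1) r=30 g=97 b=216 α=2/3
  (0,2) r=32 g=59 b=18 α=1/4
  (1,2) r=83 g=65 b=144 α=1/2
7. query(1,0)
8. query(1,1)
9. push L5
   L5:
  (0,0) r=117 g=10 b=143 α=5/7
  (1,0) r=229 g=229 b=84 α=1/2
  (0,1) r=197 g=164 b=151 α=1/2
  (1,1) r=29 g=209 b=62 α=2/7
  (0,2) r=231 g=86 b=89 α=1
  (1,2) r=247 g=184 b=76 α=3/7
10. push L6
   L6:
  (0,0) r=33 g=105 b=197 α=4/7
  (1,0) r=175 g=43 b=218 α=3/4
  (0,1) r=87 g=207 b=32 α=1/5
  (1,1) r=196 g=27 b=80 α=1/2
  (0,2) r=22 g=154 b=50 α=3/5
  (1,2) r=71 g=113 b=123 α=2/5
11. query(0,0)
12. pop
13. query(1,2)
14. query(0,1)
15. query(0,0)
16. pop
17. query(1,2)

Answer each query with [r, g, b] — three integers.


query (1,1) [L1,L2] — begin 0,0,0
after L1 α=1/4: [47, 47/4, 55/2]
after L2 α=1/3: [299/3, 179/6, 208/3]
→ [100, 30, 69]

at x=0,y=2 over L1,L2,L3:
L1 α=3/5: [78, 54/5, 132/5]
L2 α=0: [78, 54/5, 132/5]
L3 α=2/3: [28, 2554/15, 614/5]
rounded: [28, 170, 123]

(1,0) stack=L1,L2,L3,L4; from [0,0,0]:
after L1 α=2/3: [12, 114, 48]
after L2 α=5/6: [377/6, 1169/6, 344/3]
after L3 α=3/4: [4175/24, 5687/24, 757/6]
after L4 α=0: [4175/24, 5687/24, 757/6]
= [174, 237, 126]

(1,1) stack=L1,L2,L3,L4; from [0,0,0]:
L1 α=1/4: [47, 47/4, 55/2]
L2 α=1/3: [299/3, 179/6, 208/3]
L3 α=1/3: [889/9, 740/9, 593/9]
L4 α=2/3: [1429/27, 2486/27, 4481/27]
→ [53, 92, 166]

at x=0,y=0 over L1,L2,L3,L4,L5,L6:
after L1 α=1/2: [126, 27, 64]
after L2 α=1/7: [913/7, 319/7, 403/7]
after L3 α=1/2: [2579/14, 345/7, 534/7]
after L4 α=1/2: [4819/28, 512/7, 316/7]
after L5 α=5/7: [13009/98, 1374/49, 5637/49]
after L6 α=4/7: [51963/686, 24702/343, 55523/343]
→ [76, 72, 162]

query (1,2) [L1,L2,L3,L4,L5] — begin 0,0,0
L1 α=1/2: [89/2, 69/2, 29/2]
L2 α=5/7: [1079/7, 779/7, 114/7]
L3 α=1/2: [1317/14, 2263/14, 330/7]
L4 α=1/2: [2479/28, 3173/28, 669/7]
L5 α=3/7: [7666/49, 7037/49, 4272/49]
= [156, 144, 87]

at x=0,y=1 over L1,L2,L3,L4,L5:
+L1 (α=6/7) → [408/7, 192/7, 774/7]
+L2 (α=1/2) → [1353/14, 810/7, 443/7]
+L3 (α=0) → [1353/14, 810/7, 443/7]
+L4 (α=1) → [255, 216, 187]
+L5 (α=1/2) → [226, 190, 169]
rounded: [226, 190, 169]

(0,0) stack=L1,L2,L3,L4,L5; from [0,0,0]:
after L1 α=1/2: [126, 27, 64]
after L2 α=1/7: [913/7, 319/7, 403/7]
after L3 α=1/2: [2579/14, 345/7, 534/7]
after L4 α=1/2: [4819/28, 512/7, 316/7]
after L5 α=5/7: [13009/98, 1374/49, 5637/49]
→ [133, 28, 115]

at x=1,y=2 over L1,L2,L3,L4:
+L1 (α=1/2) → [89/2, 69/2, 29/2]
+L2 (α=5/7) → [1079/7, 779/7, 114/7]
+L3 (α=1/2) → [1317/14, 2263/14, 330/7]
+L4 (α=1/2) → [2479/28, 3173/28, 669/7]
rounded: [89, 113, 96]


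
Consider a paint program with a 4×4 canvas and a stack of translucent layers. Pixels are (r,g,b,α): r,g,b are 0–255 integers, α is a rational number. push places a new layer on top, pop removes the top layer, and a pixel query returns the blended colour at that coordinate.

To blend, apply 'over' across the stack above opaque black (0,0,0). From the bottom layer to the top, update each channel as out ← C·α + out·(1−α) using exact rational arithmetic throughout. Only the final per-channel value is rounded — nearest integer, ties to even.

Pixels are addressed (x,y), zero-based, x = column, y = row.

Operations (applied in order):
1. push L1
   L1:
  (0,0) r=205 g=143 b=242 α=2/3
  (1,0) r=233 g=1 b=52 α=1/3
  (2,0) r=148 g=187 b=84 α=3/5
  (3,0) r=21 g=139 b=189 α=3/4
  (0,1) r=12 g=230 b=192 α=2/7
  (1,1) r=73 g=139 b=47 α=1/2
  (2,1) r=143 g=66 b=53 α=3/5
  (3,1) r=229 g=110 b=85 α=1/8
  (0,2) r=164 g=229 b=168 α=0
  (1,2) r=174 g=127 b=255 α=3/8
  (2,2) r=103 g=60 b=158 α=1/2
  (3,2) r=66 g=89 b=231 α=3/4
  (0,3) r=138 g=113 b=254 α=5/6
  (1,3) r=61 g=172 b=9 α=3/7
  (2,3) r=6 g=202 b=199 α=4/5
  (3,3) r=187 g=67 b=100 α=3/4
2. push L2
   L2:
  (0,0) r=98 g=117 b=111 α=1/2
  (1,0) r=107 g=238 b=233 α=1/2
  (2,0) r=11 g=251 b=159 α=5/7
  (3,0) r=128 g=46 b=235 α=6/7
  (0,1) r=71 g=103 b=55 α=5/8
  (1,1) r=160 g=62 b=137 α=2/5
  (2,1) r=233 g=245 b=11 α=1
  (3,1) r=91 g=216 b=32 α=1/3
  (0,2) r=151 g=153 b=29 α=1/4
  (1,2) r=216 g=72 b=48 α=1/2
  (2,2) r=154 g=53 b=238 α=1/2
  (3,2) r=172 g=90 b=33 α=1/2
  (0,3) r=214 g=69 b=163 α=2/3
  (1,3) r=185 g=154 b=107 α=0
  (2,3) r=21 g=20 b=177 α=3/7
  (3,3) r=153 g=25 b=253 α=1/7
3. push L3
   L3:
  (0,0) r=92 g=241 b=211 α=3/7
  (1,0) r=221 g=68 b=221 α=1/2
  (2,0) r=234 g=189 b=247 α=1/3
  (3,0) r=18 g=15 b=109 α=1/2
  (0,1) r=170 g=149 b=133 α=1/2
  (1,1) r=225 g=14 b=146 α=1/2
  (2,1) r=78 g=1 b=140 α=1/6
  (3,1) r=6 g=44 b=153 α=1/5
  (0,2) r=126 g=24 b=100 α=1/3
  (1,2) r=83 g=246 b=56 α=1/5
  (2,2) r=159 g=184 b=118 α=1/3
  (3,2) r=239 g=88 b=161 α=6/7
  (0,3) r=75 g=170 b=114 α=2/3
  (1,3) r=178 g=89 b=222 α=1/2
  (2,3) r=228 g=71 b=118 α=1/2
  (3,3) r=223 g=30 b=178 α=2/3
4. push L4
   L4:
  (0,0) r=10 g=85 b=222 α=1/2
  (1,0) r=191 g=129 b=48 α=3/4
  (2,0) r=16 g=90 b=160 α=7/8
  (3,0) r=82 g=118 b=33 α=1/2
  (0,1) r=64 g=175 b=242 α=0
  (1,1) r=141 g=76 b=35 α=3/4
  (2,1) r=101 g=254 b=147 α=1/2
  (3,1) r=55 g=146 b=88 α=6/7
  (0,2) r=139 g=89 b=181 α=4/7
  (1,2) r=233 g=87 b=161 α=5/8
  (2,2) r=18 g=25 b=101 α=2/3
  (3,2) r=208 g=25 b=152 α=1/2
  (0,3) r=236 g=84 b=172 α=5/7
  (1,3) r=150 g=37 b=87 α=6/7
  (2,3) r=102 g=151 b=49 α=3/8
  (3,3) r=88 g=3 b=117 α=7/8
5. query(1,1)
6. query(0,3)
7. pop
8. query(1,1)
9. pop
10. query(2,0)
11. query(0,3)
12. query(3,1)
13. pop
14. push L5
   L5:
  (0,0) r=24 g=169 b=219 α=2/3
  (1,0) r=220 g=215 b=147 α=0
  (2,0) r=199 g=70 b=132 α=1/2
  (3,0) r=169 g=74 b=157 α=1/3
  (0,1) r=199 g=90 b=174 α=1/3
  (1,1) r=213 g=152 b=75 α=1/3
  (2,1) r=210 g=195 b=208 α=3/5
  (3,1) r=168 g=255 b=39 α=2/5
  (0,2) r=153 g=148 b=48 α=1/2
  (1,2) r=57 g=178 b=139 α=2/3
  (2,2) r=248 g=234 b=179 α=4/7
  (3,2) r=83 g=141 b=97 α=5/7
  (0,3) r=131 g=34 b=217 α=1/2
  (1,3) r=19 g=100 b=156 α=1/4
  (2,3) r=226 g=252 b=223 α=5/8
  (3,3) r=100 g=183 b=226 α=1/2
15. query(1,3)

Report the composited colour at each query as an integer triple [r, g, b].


query (1,1) [L1,L2,L3,L4] — begin 0,0,0
L1 α=1/2: [73/2, 139/2, 47/2]
L2 α=2/5: [859/10, 133/2, 689/10]
L3 α=1/2: [3109/20, 161/4, 2149/20]
L4 α=3/4: [11569/80, 1073/16, 4249/80]
rounded: [145, 67, 53]

(0,3) stack=L1,L2,L3,L4; from [0,0,0]:
+L1 (α=5/6) → [115, 565/6, 635/3]
+L2 (α=2/3) → [181, 1393/18, 1613/9]
+L3 (α=2/3) → [331/3, 7513/54, 3665/27]
+L4 (α=5/7) → [4202/21, 18853/189, 30550/189]
→ [200, 100, 162]

query (1,1) [L1,L2,L3] — begin 0,0,0
L1 α=1/2: [73/2, 139/2, 47/2]
L2 α=2/5: [859/10, 133/2, 689/10]
L3 α=1/2: [3109/20, 161/4, 2149/20]
rounded: [155, 40, 107]

(2,0) stack=L1,L2; from [0,0,0]:
L1 α=3/5: [444/5, 561/5, 252/5]
L2 α=5/7: [1163/35, 7397/35, 4479/35]
= [33, 211, 128]

at x=0,y=3 over L1,L2:
+L1 (α=5/6) → [115, 565/6, 635/3]
+L2 (α=2/3) → [181, 1393/18, 1613/9]
→ [181, 77, 179]

(3,1) stack=L1,L2; from [0,0,0]:
after L1 α=1/8: [229/8, 55/4, 85/8]
after L2 α=1/3: [593/12, 487/6, 71/4]
→ [49, 81, 18]

query (1,3) [L1,L5] — begin 0,0,0
L1 α=3/7: [183/7, 516/7, 27/7]
L5 α=1/4: [341/14, 562/7, 1173/28]
→ [24, 80, 42]


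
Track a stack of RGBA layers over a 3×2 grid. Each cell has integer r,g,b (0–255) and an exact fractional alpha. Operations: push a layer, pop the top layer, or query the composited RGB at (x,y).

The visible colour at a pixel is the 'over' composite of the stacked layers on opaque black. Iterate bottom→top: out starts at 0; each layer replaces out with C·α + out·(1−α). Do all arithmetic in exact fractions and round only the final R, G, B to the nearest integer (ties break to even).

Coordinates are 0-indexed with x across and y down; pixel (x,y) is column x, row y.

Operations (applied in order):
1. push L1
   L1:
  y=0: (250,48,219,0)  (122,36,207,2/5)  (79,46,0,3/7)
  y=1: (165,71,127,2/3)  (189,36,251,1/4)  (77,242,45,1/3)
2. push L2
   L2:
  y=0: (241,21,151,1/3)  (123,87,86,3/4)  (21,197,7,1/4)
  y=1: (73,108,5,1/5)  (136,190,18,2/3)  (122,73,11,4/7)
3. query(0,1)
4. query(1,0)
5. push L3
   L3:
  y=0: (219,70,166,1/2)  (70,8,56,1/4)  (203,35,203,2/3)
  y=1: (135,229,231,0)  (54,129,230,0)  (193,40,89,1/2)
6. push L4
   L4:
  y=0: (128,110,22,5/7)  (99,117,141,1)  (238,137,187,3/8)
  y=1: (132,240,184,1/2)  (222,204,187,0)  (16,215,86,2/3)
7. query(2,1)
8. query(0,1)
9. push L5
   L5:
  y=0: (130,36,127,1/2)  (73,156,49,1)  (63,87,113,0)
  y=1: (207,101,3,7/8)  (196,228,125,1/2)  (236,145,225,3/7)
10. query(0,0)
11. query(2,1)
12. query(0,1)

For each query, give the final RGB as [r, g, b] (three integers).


query (0,1) [L1,L2] — begin 0,0,0
+L1 (α=2/3) → [110, 142/3, 254/3]
+L2 (α=1/5) → [513/5, 892/15, 1031/15]
= [103, 59, 69]

at x=1,y=0 over L1,L2:
L1 α=2/5: [244/5, 72/5, 414/5]
L2 α=3/4: [2089/20, 1377/20, 426/5]
→ [104, 69, 85]

query (2,1) [L1,L2,L3,L4] — begin 0,0,0
L1 α=1/3: [77/3, 242/3, 15]
L2 α=4/7: [565/7, 534/7, 89/7]
L3 α=1/2: [958/7, 407/7, 356/7]
L4 α=2/3: [394/7, 1139/7, 520/7]
rounded: [56, 163, 74]

query (0,1) [L1,L2,L3,L4] — begin 0,0,0
after L1 α=2/3: [110, 142/3, 254/3]
after L2 α=1/5: [513/5, 892/15, 1031/15]
after L3 α=0: [513/5, 892/15, 1031/15]
after L4 α=1/2: [1173/10, 2246/15, 3791/30]
rounded: [117, 150, 126]

query (0,0) [L1,L2,L3,L4,L5] — begin 0,0,0
+L1 (α=0) → [0, 0, 0]
+L2 (α=1/3) → [241/3, 7, 151/3]
+L3 (α=1/2) → [449/3, 77/2, 649/6]
+L4 (α=5/7) → [2818/21, 627/7, 979/21]
+L5 (α=1/2) → [2774/21, 879/14, 1823/21]
→ [132, 63, 87]

(2,1) stack=L1,L2,L3,L4,L5; from [0,0,0]:
after L1 α=1/3: [77/3, 242/3, 15]
after L2 α=4/7: [565/7, 534/7, 89/7]
after L3 α=1/2: [958/7, 407/7, 356/7]
after L4 α=2/3: [394/7, 1139/7, 520/7]
after L5 α=3/7: [6532/49, 7601/49, 6805/49]
rounded: [133, 155, 139]

(0,1) stack=L1,L2,L3,L4,L5; from [0,0,0]:
L1 α=2/3: [110, 142/3, 254/3]
L2 α=1/5: [513/5, 892/15, 1031/15]
L3 α=0: [513/5, 892/15, 1031/15]
L4 α=1/2: [1173/10, 2246/15, 3791/30]
L5 α=7/8: [15663/80, 12851/120, 4421/240]
→ [196, 107, 18]
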